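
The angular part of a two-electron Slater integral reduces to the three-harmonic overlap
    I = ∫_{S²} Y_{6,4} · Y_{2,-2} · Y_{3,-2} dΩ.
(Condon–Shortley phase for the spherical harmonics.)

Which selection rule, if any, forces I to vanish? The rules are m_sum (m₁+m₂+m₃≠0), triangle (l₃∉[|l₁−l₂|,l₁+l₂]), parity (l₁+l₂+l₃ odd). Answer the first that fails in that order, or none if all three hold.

triangle

Σmᵢ = 0  ✓
l₃∈[|l₁−l₂|,l₁+l₂]=[4,8], have l₃=3  ✗
Σlᵢ = 11 ⇒ odd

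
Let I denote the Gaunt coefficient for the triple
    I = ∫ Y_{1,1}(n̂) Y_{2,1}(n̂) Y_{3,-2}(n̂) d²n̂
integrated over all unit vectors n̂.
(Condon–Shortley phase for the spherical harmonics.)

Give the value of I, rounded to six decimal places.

Checks pass: Σm=0; 6 even; l₃=3∈[1,3].
(2·1+1)(2·2+1)(2·3+1) = 105
Δ: 0! 2! 4! / 7! → 1/105
sum: t=0:+1/4 = 1/4
3j²(1 2 3; 0 0 0) = Δ·Π!·Σ² = 3/35  (sign -1)
sum: t=0:+1/12 = 1/12
3j²(1 2 3; 1 1 -2) = Δ·Π!·Σ² = 2/21  (sign -1)
combine: 4πI² = 105·3/35·2/21 = 6/7
take √, sign +1: I = 0.26116903

0.261169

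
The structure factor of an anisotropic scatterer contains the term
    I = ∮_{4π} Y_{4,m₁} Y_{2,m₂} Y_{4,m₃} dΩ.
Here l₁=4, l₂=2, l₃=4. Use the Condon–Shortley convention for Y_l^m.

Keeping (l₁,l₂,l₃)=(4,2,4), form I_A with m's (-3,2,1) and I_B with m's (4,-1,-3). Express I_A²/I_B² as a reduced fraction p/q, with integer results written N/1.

9/14

Same 4,2,4: normalisation and zero-m 3j drop out of the ratio.
A: Δ: 2! 6! 2! / 11! → 1/13860; sum: t=2:+1/480 = 1/480; 3j²(4 2 4; -3 2 1) = Δ·Π!·Σ² = 3/110  (sign -1)
B: Δ: 2! 6! 2! / 11! → 1/13860; sum: t=0:+1/1440 = 1/1440; 3j²(4 2 4; 4 -1 -3) = Δ·Π!·Σ² = 7/165  (sign -1)
I_A²/I_B² = (3/110)/(7/165) = 9/14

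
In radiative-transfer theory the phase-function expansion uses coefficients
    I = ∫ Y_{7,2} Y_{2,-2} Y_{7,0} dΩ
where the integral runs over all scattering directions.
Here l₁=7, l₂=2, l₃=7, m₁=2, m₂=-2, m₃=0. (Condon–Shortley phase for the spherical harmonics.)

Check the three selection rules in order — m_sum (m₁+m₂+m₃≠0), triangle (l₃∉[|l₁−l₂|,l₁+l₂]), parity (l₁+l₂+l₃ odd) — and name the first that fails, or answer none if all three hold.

none

azimuthal sum: 2 − 2 + 0 = 0  ✓
5 ≤ 7 ≤ 9 (triangle on l)  ✓
L = 7 + 2 + 7 = 16 (even)  ✓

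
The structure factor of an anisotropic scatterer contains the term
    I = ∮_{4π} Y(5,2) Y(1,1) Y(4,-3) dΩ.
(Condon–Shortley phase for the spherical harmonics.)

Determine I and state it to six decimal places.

0.085055

Checks pass: Σm=0; 10 even; l₃=4∈[4,6].
(2·5+1)(2·1+1)(2·4+1) = 297
Δ: 2! 8! 0! / 11! → 1/495
sum: t=1:−1/576 = -1/576
3j²(5 1 4; 0 0 0) = Δ·Π!·Σ² = 5/99  (sign -1)
sum: t=2:+1/10080 = 1/10080
3j²(5 1 4; 2 1 -3) = Δ·Π!·Σ² = 1/165  (sign -1)
combine: 4πI² = 297·5/99·1/165 = 1/11
take √, sign +1: I = 0.08505478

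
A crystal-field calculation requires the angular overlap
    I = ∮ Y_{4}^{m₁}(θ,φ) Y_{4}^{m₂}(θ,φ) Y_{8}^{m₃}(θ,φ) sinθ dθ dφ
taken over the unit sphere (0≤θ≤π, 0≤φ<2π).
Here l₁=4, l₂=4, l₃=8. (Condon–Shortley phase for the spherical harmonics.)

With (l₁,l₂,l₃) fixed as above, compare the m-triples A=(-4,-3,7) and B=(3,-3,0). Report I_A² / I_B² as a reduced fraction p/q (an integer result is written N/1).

Shared (l₁,l₂,l₃)=(4,4,8): N and (l;000)² cancel in I_A²/I_B².
A: Δ = 0!·8!·8!/17! = 1/218790; Racah Σ t=0..0: t=0:+1/203212800 = 1/203212800; ⇒ 3j(4 4 8; -4 -3 7)² = 1/34, sgn -1
B: Δ = 0!·8!·8!/17! = 1/218790; Racah Σ t=0..0: t=0:+1/25401600 = 1/25401600; ⇒ 3j(4 4 8; 3 -3 0)² = 32/109395, sgn +1
I_A²/I_B² = (1/34)/(32/109395) = 6435/64

6435/64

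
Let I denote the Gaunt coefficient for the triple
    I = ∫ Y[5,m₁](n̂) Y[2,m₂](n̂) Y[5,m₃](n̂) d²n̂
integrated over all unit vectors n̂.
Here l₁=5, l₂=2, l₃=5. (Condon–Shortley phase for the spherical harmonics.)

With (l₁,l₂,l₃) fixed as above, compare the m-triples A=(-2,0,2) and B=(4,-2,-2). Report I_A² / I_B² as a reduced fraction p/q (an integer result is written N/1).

Same 5,2,5: normalisation and zero-m 3j drop out of the ratio.
A: Δ: 2! 8! 2! / 13! → 1/38610; sum: t=0:+1/20160 t=1:−1/1440 t=2:+1/2880 = -1/3360; 3j²(5 2 5; -2 0 2) = Δ·Π!·Σ² = 6/715  (sign +1)
B: Δ: 2! 8! 2! / 13! → 1/38610; sum: t=0:+1/20160 = 1/20160; 3j²(5 2 5; 4 -2 -2) = Δ·Π!·Σ² = 12/715  (sign -1)
I_A²/I_B² = (6/715)/(12/715) = 1/2

1/2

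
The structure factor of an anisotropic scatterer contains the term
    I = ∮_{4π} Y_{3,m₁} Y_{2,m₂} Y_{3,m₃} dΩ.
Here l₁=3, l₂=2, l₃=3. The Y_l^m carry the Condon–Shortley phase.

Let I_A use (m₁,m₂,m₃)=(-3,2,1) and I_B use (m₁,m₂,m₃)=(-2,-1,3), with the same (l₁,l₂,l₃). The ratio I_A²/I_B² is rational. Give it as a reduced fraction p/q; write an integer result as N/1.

2/5

Shared (l₁,l₂,l₃)=(3,2,3): N and (l;000)² cancel in I_A²/I_B².
A: Δ = 2!·4!·2!/9! = 1/3780; Racah Σ t=2..2: t=2:+1/96 = 1/96; ⇒ 3j(3 2 3; -3 2 1)² = 1/42, sgn +1
B: Δ = 2!·4!·2!/9! = 1/3780; Racah Σ t=1..1: t=1:−1/48 = -1/48; ⇒ 3j(3 2 3; -2 -1 3)² = 5/84, sgn -1
I_A²/I_B² = (1/42)/(5/84) = 2/5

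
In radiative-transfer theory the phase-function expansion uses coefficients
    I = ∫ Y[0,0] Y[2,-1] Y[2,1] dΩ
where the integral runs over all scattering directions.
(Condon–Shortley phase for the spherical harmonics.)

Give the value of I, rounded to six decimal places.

Checks pass: Σm=0; 4 even; l₃=2∈[2,2].
(2·0+1)(2·2+1)(2·2+1) = 25
Δ: 0! 0! 4! / 5! → 1/5
sum: t=0:+1/4 = 1/4
3j²(0 2 2; 0 0 0) = Δ·Π!·Σ² = 1/5  (sign +1)
sum: t=0:+1/6 = 1/6
3j²(0 2 2; 0 -1 1) = Δ·Π!·Σ² = 1/5  (sign -1)
combine: 4πI² = 25·1/5·1/5 = 1/1
take √, sign -1: I = -0.28209479

-0.282095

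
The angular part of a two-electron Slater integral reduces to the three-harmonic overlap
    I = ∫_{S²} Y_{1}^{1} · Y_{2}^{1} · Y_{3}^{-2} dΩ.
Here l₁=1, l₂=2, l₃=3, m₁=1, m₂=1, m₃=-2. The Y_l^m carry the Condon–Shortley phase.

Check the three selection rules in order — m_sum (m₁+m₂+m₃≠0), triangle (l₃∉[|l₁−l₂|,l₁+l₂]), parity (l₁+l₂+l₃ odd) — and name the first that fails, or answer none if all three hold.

m₁+m₂+m₃ = 1 + 1 − 2 = 0  ✓
triangle: |1−2|=1 ≤ l₃=3 ≤ 1+2=3  ✓
parity: l₁+l₂+l₃ = 6 is even  ✓

none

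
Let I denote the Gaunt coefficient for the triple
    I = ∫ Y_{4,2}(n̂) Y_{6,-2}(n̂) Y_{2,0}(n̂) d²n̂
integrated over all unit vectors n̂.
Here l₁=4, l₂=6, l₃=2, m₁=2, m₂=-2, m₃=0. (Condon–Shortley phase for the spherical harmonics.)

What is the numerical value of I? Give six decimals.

m-sum 0 ✓  L=12 even ✓  2≤2≤10 ✓
Π(2lᵢ+1) = 9×13×5 = 585
triangle coeff Δ(4,6,2) = 1/6435
Σ_t [4,4]: t=4:+1/2304 = 1/2304
(3j)²=5/143 [(4 6 2; 0 0 0)], sign=+1
Σ_t [2,2]: t=2:+1/5760 = 1/5760
(3j)²=56/2145 [(4 6 2; 2 -2 0)], sign=+1
⇒ 4πI² = 840/1573
I = (+1)√(840/1573/(4π)) = 0.20614383

0.206144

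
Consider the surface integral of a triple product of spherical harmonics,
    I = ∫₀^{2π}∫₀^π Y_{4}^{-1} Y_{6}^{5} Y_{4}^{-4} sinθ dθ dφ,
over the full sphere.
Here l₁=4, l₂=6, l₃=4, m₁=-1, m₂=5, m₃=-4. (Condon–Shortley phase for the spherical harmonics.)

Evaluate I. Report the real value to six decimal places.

m-sum 0 ✓  L=14 even ✓  2≤4≤10 ✓
Π(2lᵢ+1) = 9×13×9 = 1053
triangle coeff Δ(4,6,4) = 1/1261260
Σ_t [2,4]: t=2:+1/4608 t=3:−1/1296 t=4:+1/4608 = -7/20736
(3j)²=20/1287 [(4 6 4; 0 0 0)], sign=-1
Σ_t [5,5]: t=5:−1/172800 = -1/172800
(3j)²=2/65 [(4 6 4; -1 5 -4)], sign=-1
⇒ 4πI² = 72/143
I = (+1)√(72/143/(4π)) = 0.20016738

0.200167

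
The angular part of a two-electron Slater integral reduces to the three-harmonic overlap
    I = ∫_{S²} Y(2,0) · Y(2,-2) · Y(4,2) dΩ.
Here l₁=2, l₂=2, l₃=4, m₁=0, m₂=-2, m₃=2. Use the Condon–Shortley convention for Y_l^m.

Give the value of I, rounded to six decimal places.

m-sum 0 ✓  L=8 even ✓  0≤4≤4 ✓
Π(2lᵢ+1) = 5×5×9 = 225
triangle coeff Δ(2,2,4) = 1/630
Σ_t [0,0]: t=0:+1/16 = 1/16
(3j)²=2/35 [(2 2 4; 0 0 0)], sign=+1
Σ_t [0,0]: t=0:+1/96 = 1/96
(3j)²=1/42 [(2 2 4; 0 -2 2)], sign=+1
⇒ 4πI² = 15/49
I = (+1)√(15/49/(4π)) = 0.15607835

0.156078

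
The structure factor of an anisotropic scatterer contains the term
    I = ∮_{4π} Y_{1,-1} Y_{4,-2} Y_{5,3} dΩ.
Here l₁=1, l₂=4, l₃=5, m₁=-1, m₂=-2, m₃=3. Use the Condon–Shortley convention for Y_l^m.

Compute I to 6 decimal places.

-0.259847

Rules hold: Σm=0, L=10 even, 3≤5≤5.
N = 3·9·11 = 297
Δ = 0!·2!·8!/11! = 1/495
Racah Σ t=0..0: t=0:+1/576 = 1/576
⇒ 3j(1 4 5; 0 0 0)² = 5/99, sgn -1
Racah Σ t=0..0: t=0:+1/2880 = 1/2880
⇒ 3j(1 4 5; -1 -2 3)² = 28/495, sgn +1
4πI² = N·(3j₀)²·(3jₘ)² = 28/33
I = -1·√(0.848485/4π) = -0.25984664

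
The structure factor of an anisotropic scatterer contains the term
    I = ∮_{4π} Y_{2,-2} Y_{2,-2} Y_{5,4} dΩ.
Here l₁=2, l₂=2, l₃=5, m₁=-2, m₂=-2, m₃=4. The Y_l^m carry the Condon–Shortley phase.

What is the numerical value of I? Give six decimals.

|2−2|≤5≤2+2 violated ⇒ I = 0

0.000000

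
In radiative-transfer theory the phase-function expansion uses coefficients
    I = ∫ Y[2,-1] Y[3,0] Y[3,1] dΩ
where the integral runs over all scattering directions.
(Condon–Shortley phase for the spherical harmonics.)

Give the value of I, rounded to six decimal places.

Checks pass: Σm=0; 8 even; l₃=3∈[1,5].
(2·2+1)(2·3+1)(2·3+1) = 245
Δ: 2! 2! 4! / 9! → 1/3780
sum: t=0:+1/24 t=1:−1/4 t=2:+1/24 = -1/6
3j²(2 3 3; 0 0 0) = Δ·Π!·Σ² = 4/105  (sign +1)
sum: t=1:−1/8 t=2:+1/12 = -1/24
3j²(2 3 3; -1 0 1) = Δ·Π!·Σ² = 1/210  (sign -1)
combine: 4πI² = 245·4/105·1/210 = 2/45
take √, sign -1: I = -0.05947080

-0.059471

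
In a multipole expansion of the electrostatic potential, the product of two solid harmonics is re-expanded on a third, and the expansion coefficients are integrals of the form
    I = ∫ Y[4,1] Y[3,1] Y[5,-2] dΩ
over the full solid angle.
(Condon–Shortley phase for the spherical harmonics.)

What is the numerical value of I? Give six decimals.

Rules hold: Σm=0, L=12 even, 1≤5≤7.
N = 9·7·11 = 693
Δ = 2!·6!·4!/13! = 1/180180
Racah Σ t=0..2: t=0:+1/576 t=1:−1/144 t=2:+1/576 = -1/288
⇒ 3j(4 3 5; 0 0 0)² = 20/1001, sgn +1
Racah Σ t=0..2: t=0:+1/1728 t=1:−1/288 t=2:+1/960 = -1/540
⇒ 3j(4 3 5; 1 1 -2)² = 128/6435, sgn +1
4πI² = N·(3j₀)²·(3jₘ)² = 512/1859
I = +1·√(0.275417/4π) = 0.14804384

0.148044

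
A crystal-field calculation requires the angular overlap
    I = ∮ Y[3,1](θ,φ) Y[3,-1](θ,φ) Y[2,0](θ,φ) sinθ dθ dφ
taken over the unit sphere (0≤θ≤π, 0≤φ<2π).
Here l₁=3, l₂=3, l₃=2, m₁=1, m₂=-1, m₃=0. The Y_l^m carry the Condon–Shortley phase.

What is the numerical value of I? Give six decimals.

-0.126157

Checks pass: Σm=0; 8 even; l₃=2∈[0,6].
(2·3+1)(2·3+1)(2·2+1) = 245
Δ: 4! 2! 2! / 9! → 1/3780
sum: t=1:−1/24 t=2:+1/4 t=3:−1/24 = 1/6
3j²(3 3 2; 0 0 0) = Δ·Π!·Σ² = 4/105  (sign +1)
sum: t=0:+1/96 t=1:−1/6 t=2:+1/16 = -3/32
3j²(3 3 2; 1 -1 0) = Δ·Π!·Σ² = 3/140  (sign -1)
combine: 4πI² = 245·4/105·3/140 = 1/5
take √, sign -1: I = -0.12615663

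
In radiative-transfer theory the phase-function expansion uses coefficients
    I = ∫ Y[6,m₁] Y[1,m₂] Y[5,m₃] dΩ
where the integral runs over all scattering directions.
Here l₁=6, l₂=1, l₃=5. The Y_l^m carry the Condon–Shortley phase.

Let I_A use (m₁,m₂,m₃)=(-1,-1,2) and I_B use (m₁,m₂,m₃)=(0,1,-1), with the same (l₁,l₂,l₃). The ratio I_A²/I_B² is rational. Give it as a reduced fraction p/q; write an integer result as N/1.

2/3

l's match ⇒ only the (l;m) 3-j factors differ between A and B.
A: triangle coeff Δ(6,1,5) = 1/858; Σ_t [0,0]: t=0:+1/60480 = 1/60480; (3j)²=5/429 [(6 1 5; -1 -1 2)], sign=-1
B: triangle coeff Δ(6,1,5) = 1/858; Σ_t [2,2]: t=2:+1/34560 = 1/34560; (3j)²=5/286 [(6 1 5; 0 1 -1)], sign=+1
I_A²/I_B² = (5/429)/(5/286) = 2/3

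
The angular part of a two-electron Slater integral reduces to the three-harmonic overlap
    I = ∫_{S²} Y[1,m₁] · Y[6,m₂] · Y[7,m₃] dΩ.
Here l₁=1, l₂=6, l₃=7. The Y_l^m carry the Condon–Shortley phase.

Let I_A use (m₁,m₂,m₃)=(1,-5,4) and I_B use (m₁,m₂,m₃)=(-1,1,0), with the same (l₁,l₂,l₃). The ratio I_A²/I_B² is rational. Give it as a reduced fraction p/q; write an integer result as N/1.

l's match ⇒ only the (l;m) 3-j factors differ between A and B.
A: triangle coeff Δ(1,6,7) = 1/1365; Σ_t [0,0]: t=0:+1/79833600 = 1/79833600; (3j)²=1/455 [(1 6 7; 1 -5 4)], sign=-1
B: triangle coeff Δ(1,6,7) = 1/1365; Σ_t [0,0]: t=0:+1/1209600 = 1/1209600; (3j)²=1/65 [(1 6 7; -1 1 0)], sign=-1
I_A²/I_B² = (1/455)/(1/65) = 1/7

1/7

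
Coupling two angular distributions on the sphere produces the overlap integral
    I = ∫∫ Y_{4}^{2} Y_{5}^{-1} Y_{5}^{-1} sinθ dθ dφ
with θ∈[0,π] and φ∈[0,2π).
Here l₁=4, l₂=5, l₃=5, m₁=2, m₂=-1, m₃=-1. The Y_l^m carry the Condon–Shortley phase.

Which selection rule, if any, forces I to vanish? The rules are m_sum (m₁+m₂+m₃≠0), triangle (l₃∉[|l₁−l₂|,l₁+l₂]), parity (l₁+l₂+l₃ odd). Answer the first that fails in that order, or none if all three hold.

Σmᵢ = 0  ✓
l₃∈[|l₁−l₂|,l₁+l₂]=[1,9], have l₃=5  ✓
Σlᵢ = 14 ⇒ even  ✓

none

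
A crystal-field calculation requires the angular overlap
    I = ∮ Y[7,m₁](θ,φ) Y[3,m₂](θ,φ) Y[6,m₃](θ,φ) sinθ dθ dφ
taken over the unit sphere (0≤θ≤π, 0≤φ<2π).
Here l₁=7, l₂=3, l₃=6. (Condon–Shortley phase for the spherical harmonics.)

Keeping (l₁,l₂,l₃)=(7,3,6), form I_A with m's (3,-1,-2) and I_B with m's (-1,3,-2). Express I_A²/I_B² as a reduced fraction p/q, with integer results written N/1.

Same 7,3,6: normalisation and zero-m 3j drop out of the ratio.
A: Δ: 4! 10! 2! / 17! → 1/2042040; sum: t=0:+1/829440 t=1:−1/181440 t=2:+1/645120 = -1/362880; 3j²(7 3 6; 3 -1 -2) = Δ·Π!·Σ² = 256/17017  (sign -1)
B: Δ: 4! 10! 2! / 17! → 1/2042040; sum: t=4:+1/829440 = 1/829440; 3j²(7 3 6; -1 3 -2) = Δ·Π!·Σ² = 35/2431  (sign +1)
I_A²/I_B² = (256/17017)/(35/2431) = 256/245

256/245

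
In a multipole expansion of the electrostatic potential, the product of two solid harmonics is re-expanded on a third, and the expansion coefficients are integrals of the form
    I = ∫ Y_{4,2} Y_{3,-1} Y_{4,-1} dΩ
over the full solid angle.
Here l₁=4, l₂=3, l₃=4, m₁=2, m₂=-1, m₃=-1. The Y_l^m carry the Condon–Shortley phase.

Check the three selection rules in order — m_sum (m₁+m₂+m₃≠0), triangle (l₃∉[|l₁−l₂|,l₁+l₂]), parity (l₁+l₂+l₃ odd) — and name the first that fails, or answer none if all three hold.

parity

m₁+m₂+m₃ = 2 − 1 − 1 = 0  ✓
triangle: |4−3|=1 ≤ l₃=4 ≤ 4+3=7  ✓
parity: l₁+l₂+l₃ = 11 is odd  ✗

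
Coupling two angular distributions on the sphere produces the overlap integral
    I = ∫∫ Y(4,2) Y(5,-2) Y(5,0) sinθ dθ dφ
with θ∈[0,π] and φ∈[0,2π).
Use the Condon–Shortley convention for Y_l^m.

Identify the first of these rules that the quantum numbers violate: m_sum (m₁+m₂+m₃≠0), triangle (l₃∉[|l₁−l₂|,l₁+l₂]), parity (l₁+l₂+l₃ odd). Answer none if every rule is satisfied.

none

azimuthal sum: 2 − 2 + 0 = 0  ✓
1 ≤ 5 ≤ 9 (triangle on l)  ✓
L = 4 + 5 + 5 = 14 (even)  ✓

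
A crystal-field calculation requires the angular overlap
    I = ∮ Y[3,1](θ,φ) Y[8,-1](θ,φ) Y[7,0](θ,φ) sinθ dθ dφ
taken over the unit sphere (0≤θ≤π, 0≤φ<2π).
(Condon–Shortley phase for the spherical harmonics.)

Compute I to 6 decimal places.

m-sum 0 ✓  L=18 even ✓  5≤7≤11 ✓
Π(2lᵢ+1) = 7×17×15 = 1785
triangle coeff Δ(3,8,7) = 1/5290740
Σ_t [1,3]: t=1:−1/7257600 t=2:+1/2073600 t=3:−1/7257600 = 1/4838400
(3j)²=252/20995 [(3 8 7; 0 0 0)], sign=-1
Σ_t [0,2]: t=0:+1/29030400 t=1:−1/3110400 t=2:+1/4838400 = -1/12441600
(3j)²=343/125970 [(3 8 7; 1 -1 0)], sign=+1
⇒ 4πI² = 302526/5185765
I = (-1)√(302526/5185765/(4π)) = -0.06813496

-0.068135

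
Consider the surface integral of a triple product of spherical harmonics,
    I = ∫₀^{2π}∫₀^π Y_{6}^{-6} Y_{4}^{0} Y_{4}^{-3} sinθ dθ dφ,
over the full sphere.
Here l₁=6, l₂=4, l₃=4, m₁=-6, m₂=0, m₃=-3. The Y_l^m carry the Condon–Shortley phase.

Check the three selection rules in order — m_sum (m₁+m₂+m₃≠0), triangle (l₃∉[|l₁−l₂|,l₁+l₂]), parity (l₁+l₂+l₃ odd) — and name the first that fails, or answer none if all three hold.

Σmᵢ = -9  ✗
l₃∈[|l₁−l₂|,l₁+l₂]=[2,10], have l₃=4
Σlᵢ = 14 ⇒ even

m_sum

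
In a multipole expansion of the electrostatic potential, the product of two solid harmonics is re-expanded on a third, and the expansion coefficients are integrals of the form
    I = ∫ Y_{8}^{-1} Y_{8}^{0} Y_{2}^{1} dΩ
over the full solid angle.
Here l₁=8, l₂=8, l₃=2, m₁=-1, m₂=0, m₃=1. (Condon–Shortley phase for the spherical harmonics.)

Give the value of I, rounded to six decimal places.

-0.023001

m-sum 0 ✓  L=18 even ✓  0≤2≤16 ✓
Π(2lᵢ+1) = 17×17×5 = 1445
triangle coeff Δ(8,8,2) = 1/348840
Σ_t [6,8]: t=6:+1/116121600 t=7:−1/25401600 t=8:+1/116121600 = -1/45158400
(3j)²=24/1615 [(8 8 2; 0 0 0)], sign=-1
Σ_t [7,8]: t=7:−1/50803200 t=8:+1/58060800 = -1/406425600
(3j)²=1/3230 [(8 8 2; -1 0 1)], sign=+1
⇒ 4πI² = 12/1805
I = (-1)√(12/1805/(4π)) = -0.02300102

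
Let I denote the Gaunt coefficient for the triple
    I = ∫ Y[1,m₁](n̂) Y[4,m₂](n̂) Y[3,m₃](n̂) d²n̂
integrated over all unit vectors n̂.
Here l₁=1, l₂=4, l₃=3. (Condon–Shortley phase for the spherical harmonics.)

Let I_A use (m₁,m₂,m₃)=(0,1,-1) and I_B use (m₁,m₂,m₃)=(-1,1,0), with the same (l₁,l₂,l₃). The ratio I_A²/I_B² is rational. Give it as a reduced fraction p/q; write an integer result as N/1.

3/2

Shared (l₁,l₂,l₃)=(1,4,3): N and (l;000)² cancel in I_A²/I_B².
A: Δ = 2!·0!·6!/9! = 1/252; Racah Σ t=1..1: t=1:−1/48 = -1/48; ⇒ 3j(1 4 3; 0 1 -1)² = 5/84, sgn -1
B: Δ = 2!·0!·6!/9! = 1/252; Racah Σ t=2..2: t=2:+1/72 = 1/72; ⇒ 3j(1 4 3; -1 1 0)² = 5/126, sgn -1
I_A²/I_B² = (5/84)/(5/126) = 3/2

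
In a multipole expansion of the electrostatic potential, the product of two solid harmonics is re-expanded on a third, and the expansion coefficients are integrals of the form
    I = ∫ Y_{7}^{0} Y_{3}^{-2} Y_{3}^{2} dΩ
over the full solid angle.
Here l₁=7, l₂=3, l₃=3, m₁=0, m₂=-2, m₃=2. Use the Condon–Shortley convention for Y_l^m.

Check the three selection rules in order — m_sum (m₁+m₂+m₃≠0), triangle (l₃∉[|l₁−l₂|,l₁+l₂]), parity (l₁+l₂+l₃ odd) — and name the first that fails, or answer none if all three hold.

m₁+m₂+m₃ = 0 − 2 + 2 = 0  ✓
triangle: |7−3|=4 ≤ l₃=3 ≤ 7+3=10  ✗
parity: l₁+l₂+l₃ = 13 is odd

triangle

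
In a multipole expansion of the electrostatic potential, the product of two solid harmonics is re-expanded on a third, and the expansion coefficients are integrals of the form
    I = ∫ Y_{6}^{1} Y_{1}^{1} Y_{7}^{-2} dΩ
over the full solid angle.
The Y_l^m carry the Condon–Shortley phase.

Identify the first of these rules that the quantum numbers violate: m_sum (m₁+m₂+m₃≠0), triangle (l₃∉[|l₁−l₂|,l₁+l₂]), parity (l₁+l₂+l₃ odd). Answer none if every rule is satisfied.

none

Σmᵢ = 0  ✓
l₃∈[|l₁−l₂|,l₁+l₂]=[5,7], have l₃=7  ✓
Σlᵢ = 14 ⇒ even  ✓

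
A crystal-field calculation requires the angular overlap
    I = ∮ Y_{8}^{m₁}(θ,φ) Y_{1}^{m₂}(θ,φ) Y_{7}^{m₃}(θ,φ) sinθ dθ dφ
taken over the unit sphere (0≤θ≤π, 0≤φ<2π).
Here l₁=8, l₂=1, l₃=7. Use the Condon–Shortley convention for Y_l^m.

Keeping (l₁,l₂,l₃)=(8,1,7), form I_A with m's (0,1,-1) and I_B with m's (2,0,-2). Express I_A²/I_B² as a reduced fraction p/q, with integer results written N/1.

7/15

l's match ⇒ only the (l;m) 3-j factors differ between A and B.
A: triangle coeff Δ(8,1,7) = 1/2040; Σ_t [2,2]: t=2:+1/58060800 = 1/58060800; (3j)²=7/510 [(8 1 7; 0 1 -1)], sign=+1
B: triangle coeff Δ(8,1,7) = 1/2040; Σ_t [1,1]: t=1:−1/43545600 = -1/43545600; (3j)²=1/34 [(8 1 7; 2 0 -2)], sign=+1
I_A²/I_B² = (7/510)/(1/34) = 7/15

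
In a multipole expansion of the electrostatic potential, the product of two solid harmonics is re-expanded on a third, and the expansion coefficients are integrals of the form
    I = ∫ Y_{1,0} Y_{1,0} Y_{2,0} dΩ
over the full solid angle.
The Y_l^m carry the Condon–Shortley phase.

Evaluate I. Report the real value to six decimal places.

Rules hold: Σm=0, L=4 even, 0≤2≤2.
N = 3·3·5 = 45
Δ = 0!·2!·2!/5! = 1/30
Racah Σ t=0..0: t=0:+1/1 = 1/1
⇒ 3j(1 1 2; 0 0 0)² = 2/15, sgn +1
(m-triple is (0,0,0) — same symbol as above.)
4πI² = N·(3j₀)²·(3jₘ)² = 4/5
I = +1·√(0.8/4π) = 0.25231325

0.252313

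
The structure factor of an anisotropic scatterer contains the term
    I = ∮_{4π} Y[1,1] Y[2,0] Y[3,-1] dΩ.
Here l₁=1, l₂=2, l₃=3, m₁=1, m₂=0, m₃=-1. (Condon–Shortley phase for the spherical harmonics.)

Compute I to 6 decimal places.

Rules hold: Σm=0, L=6 even, 1≤3≤3.
N = 3·5·7 = 105
Δ = 0!·2!·4!/7! = 1/105
Racah Σ t=0..0: t=0:+1/4 = 1/4
⇒ 3j(1 2 3; 0 0 0)² = 3/35, sgn -1
Racah Σ t=0..0: t=0:+1/8 = 1/8
⇒ 3j(1 2 3; 1 0 -1)² = 2/35, sgn +1
4πI² = N·(3j₀)²·(3jₘ)² = 18/35
I = -1·√(0.514286/4π) = -0.20230066

-0.202301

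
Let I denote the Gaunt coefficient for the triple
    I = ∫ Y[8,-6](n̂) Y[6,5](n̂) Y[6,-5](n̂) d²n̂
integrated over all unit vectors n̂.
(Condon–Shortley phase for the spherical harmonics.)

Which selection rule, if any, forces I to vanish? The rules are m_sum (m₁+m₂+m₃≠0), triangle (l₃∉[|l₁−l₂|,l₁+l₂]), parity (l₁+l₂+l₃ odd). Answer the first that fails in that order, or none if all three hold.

m₁+m₂+m₃ = -6 + 5 − 5 = -6  ✗
triangle: |8−6|=2 ≤ l₃=6 ≤ 8+6=14
parity: l₁+l₂+l₃ = 20 is even

m_sum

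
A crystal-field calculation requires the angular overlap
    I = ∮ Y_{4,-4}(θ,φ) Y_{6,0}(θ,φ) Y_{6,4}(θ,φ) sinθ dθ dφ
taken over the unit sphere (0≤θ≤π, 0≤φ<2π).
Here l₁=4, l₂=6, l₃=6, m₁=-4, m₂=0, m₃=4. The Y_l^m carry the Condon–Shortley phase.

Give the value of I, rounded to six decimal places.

0.141673

m-sum 0 ✓  L=16 even ✓  2≤6≤10 ✓
Π(2lᵢ+1) = 9×13×13 = 1521
triangle coeff Δ(4,6,6) = 1/15315300
Σ_t [0,4]: t=0:+1/829440 t=1:−1/25920 t=2:+1/9216 t=3:−1/25920 t=4:+1/829440 = 7/207360
(3j)²=28/2431 [(4 6 6; 0 0 0)], sign=+1
Σ_t [4,4]: t=4:+1/829440 = 1/829440
(3j)²=35/2431 [(4 6 6; -4 0 4)], sign=+1
⇒ 4πI² = 8820/34969
I = (+1)√(8820/34969/(4π)) = 0.14167322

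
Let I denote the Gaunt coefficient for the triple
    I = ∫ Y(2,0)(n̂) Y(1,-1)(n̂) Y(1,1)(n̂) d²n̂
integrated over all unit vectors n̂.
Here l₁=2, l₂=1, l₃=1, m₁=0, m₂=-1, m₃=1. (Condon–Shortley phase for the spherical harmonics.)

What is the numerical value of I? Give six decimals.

Rules hold: Σm=0, L=4 even, 1≤1≤3.
N = 5·3·3 = 45
Δ = 2!·2!·0!/5! = 1/30
Racah Σ t=1..1: t=1:−1/1 = -1/1
⇒ 3j(2 1 1; 0 0 0)² = 2/15, sgn +1
Racah Σ t=0..0: t=0:+1/4 = 1/4
⇒ 3j(2 1 1; 0 -1 1)² = 1/30, sgn +1
4πI² = N·(3j₀)²·(3jₘ)² = 1/5
I = +1·√(0.2/4π) = 0.12615663

0.126157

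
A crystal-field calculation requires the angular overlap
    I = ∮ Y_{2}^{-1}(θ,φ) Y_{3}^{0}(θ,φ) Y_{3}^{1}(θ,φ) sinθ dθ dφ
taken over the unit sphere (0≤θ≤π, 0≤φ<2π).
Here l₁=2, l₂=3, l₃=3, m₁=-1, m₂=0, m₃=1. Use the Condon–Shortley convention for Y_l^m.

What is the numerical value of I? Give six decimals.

-0.059471

Checks pass: Σm=0; 8 even; l₃=3∈[1,5].
(2·2+1)(2·3+1)(2·3+1) = 245
Δ: 2! 2! 4! / 9! → 1/3780
sum: t=0:+1/24 t=1:−1/4 t=2:+1/24 = -1/6
3j²(2 3 3; 0 0 0) = Δ·Π!·Σ² = 4/105  (sign +1)
sum: t=1:−1/8 t=2:+1/12 = -1/24
3j²(2 3 3; -1 0 1) = Δ·Π!·Σ² = 1/210  (sign -1)
combine: 4πI² = 245·4/105·1/210 = 2/45
take √, sign -1: I = -0.05947080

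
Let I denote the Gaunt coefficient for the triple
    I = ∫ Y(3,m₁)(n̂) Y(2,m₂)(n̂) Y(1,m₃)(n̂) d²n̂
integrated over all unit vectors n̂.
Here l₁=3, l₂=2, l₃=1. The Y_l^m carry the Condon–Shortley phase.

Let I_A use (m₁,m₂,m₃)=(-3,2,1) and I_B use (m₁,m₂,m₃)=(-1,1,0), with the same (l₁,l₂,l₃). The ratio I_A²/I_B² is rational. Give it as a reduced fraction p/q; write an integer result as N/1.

Shared (l₁,l₂,l₃)=(3,2,1): N and (l;000)² cancel in I_A²/I_B².
A: Δ = 4!·2!·0!/7! = 1/105; Racah Σ t=4..4: t=4:+1/48 = 1/48; ⇒ 3j(3 2 1; -3 2 1)² = 1/7, sgn +1
B: Δ = 4!·2!·0!/7! = 1/105; Racah Σ t=3..3: t=3:−1/6 = -1/6; ⇒ 3j(3 2 1; -1 1 0)² = 8/105, sgn +1
I_A²/I_B² = (1/7)/(8/105) = 15/8

15/8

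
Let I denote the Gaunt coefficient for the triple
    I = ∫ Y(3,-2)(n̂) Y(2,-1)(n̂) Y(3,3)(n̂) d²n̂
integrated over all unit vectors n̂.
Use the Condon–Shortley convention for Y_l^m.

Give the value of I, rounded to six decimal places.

Checks pass: Σm=0; 8 even; l₃=3∈[1,5].
(2·3+1)(2·2+1)(2·3+1) = 245
Δ: 2! 4! 2! / 9! → 1/3780
sum: t=0:+1/24 t=1:−1/4 t=2:+1/24 = -1/6
3j²(3 2 3; 0 0 0) = Δ·Π!·Σ² = 4/105  (sign +1)
sum: t=1:−1/48 = -1/48
3j²(3 2 3; -2 -1 3) = Δ·Π!·Σ² = 5/84  (sign -1)
combine: 4πI² = 245·4/105·5/84 = 5/9
take √, sign -1: I = -0.21026104

-0.210261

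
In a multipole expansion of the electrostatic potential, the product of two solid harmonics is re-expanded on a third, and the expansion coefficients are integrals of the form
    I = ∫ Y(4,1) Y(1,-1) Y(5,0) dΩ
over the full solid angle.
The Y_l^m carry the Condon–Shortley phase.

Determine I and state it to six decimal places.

0.155288

Rules hold: Σm=0, L=10 even, 3≤5≤5.
N = 9·3·11 = 297
Δ = 0!·8!·2!/11! = 1/495
Racah Σ t=0..0: t=0:+1/576 = 1/576
⇒ 3j(4 1 5; 0 0 0)² = 5/99, sgn -1
Racah Σ t=0..0: t=0:+1/1440 = 1/1440
⇒ 3j(4 1 5; 1 -1 0)² = 2/99, sgn -1
4πI² = N·(3j₀)²·(3jₘ)² = 10/33
I = +1·√(0.30303/4π) = 0.15528807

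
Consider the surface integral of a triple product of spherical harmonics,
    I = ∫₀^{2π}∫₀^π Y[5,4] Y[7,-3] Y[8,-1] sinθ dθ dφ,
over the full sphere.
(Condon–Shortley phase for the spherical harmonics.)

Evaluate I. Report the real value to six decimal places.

-0.138190

Rules hold: Σm=0, L=20 even, 2≤8≤12.
N = 11·15·17 = 2805
Δ = 4!·6!·10!/21! = 1/814773960
Racah Σ t=0..4: t=0:+1/87091200 t=1:−1/4976640 t=2:+1/2073600 t=3:−1/4976640 t=4:+1/87091200 = 1/9676800
⇒ 3j(5 7 8; 0 0 0)² = 360/46189, sgn +1
Racah Σ t=0..1: t=0:+1/49766400 t=1:−1/130636800 = 13/1045094400
⇒ 3j(5 7 8; 4 -3 -1)² = 39/3553, sgn -1
4πI² = N·(3j₀)²·(3jₘ)² = 16200/67507
I = -1·√(0.239975/4π) = -0.13819049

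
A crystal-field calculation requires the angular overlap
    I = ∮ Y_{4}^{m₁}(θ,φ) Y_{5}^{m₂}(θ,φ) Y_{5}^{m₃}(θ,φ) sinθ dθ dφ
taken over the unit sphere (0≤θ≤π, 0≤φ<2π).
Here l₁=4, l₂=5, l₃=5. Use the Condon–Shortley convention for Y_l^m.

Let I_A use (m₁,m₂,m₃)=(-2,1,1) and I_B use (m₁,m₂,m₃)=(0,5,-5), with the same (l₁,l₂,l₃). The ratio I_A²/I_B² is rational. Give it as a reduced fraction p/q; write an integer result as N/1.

10/9

Shared (l₁,l₂,l₃)=(4,5,5): N and (l;000)² cancel in I_A²/I_B².
A: Δ = 4!·4!·6!/15! = 1/3153150; Racah Σ t=2..4: t=2:+1/4608 t=3:−1/1296 t=4:+1/4608 = -7/20736; ⇒ 3j(4 5 5; -2 1 1)² = 20/1287, sgn -1
B: Δ = 4!·4!·6!/15! = 1/3153150; Racah Σ t=4..4: t=4:+1/414720 = 1/414720; ⇒ 3j(4 5 5; 0 5 -5)² = 2/143, sgn +1
I_A²/I_B² = (20/1287)/(2/143) = 10/9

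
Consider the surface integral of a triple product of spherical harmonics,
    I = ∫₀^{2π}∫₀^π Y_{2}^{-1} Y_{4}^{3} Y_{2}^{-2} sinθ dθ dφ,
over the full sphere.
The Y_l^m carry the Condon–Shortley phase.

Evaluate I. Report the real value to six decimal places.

m-sum 0 ✓  L=8 even ✓  2≤2≤6 ✓
Π(2lᵢ+1) = 5×9×5 = 225
triangle coeff Δ(2,4,2) = 1/630
Σ_t [2,2]: t=2:+1/16 = 1/16
(3j)²=2/35 [(2 4 2; 0 0 0)], sign=+1
Σ_t [3,3]: t=3:−1/144 = -1/144
(3j)²=1/18 [(2 4 2; -1 3 -2)], sign=-1
⇒ 4πI² = 5/7
I = (-1)√(5/7/(4π)) = -0.23841361

-0.238414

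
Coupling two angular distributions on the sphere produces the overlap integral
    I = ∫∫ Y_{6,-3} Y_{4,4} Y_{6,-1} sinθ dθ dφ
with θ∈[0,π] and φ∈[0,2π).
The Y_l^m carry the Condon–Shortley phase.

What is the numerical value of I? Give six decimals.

Checks pass: Σm=0; 16 even; l₃=6∈[2,10].
(2·6+1)(2·4+1)(2·6+1) = 1521
Δ: 4! 8! 4! / 17! → 1/15315300
sum: t=0:+1/829440 t=1:−1/25920 t=2:+1/9216 t=3:−1/25920 t=4:+1/829440 = 7/207360
3j²(6 4 6; 0 0 0) = Δ·Π!·Σ² = 28/2431  (sign +1)
sum: t=4:+1/414720 = 1/414720
3j²(6 4 6; -3 4 -1) = Δ·Π!·Σ² = 49/2431  (sign -1)
combine: 4πI² = 1521·28/2431·49/2431 = 12348/34969
take √, sign -1: I = -0.16763001

-0.167630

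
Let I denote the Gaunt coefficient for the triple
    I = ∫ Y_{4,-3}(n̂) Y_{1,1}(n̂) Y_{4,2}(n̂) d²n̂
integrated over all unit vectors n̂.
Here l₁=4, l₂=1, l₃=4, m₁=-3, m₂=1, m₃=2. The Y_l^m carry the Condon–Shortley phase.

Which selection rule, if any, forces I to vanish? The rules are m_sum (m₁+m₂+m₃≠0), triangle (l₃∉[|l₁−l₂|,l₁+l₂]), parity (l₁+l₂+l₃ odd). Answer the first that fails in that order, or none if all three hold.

m₁+m₂+m₃ = -3 + 1 + 2 = 0  ✓
triangle: |4−1|=3 ≤ l₃=4 ≤ 4+1=5  ✓
parity: l₁+l₂+l₃ = 9 is odd  ✗

parity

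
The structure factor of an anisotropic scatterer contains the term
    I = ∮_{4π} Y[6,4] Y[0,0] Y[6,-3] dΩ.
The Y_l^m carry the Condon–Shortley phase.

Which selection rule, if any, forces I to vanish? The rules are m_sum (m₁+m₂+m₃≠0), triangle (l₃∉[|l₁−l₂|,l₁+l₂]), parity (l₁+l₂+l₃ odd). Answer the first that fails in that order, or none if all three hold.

m_sum

azimuthal sum: 4 + 0 − 3 = 1  ✗
6 ≤ 6 ≤ 6 (triangle on l)
L = 6 + 0 + 6 = 12 (even)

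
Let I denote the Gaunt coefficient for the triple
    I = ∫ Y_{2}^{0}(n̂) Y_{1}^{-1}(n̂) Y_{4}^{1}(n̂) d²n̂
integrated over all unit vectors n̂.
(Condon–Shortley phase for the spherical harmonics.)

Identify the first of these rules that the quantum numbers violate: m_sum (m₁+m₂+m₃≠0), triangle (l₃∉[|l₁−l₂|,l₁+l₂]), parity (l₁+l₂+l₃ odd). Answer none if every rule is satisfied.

triangle

Σmᵢ = 0  ✓
l₃∈[|l₁−l₂|,l₁+l₂]=[1,3], have l₃=4  ✗
Σlᵢ = 7 ⇒ odd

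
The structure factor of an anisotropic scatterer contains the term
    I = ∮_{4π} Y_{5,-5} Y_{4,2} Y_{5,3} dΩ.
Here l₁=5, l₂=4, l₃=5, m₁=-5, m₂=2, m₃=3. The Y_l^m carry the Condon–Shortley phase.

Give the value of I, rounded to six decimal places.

m-sum 0 ✓  L=14 even ✓  1≤5≤9 ✓
Π(2lᵢ+1) = 11×9×11 = 1089
triangle coeff Δ(5,4,5) = 1/3153150
Σ_t [0,4]: t=0:+1/69120 t=1:−1/1728 t=2:+1/576 t=3:−1/1728 t=4:+1/69120 = 7/11520
(3j)²=2/143 [(5 4 5; 0 0 0)], sign=-1
Σ_t [4,4]: t=4:+1/69120 = 1/69120
(3j)²=4/143 [(5 4 5; -5 2 3)], sign=+1
⇒ 4πI² = 72/169
I = (-1)√(72/169/(4π)) = -0.18412721

-0.184127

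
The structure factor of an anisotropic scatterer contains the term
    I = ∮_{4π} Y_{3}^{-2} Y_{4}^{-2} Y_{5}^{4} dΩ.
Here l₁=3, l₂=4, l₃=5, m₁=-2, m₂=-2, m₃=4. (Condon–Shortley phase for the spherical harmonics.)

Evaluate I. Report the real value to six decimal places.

Checks pass: Σm=0; 12 even; l₃=5∈[1,7].
(2·3+1)(2·4+1)(2·5+1) = 693
Δ: 2! 4! 6! / 13! → 1/180180
sum: t=0:+1/576 t=1:−1/144 t=2:+1/576 = -1/288
3j²(3 4 5; 0 0 0) = Δ·Π!·Σ² = 20/1001  (sign +1)
sum: t=1:−1/2880 t=2:+1/8640 = -1/4320
3j²(3 4 5; -2 -2 4) = Δ·Π!·Σ² = 8/429  (sign +1)
combine: 4πI² = 693·20/1001·8/429 = 480/1859
take √, sign +1: I = 0.14334284

0.143343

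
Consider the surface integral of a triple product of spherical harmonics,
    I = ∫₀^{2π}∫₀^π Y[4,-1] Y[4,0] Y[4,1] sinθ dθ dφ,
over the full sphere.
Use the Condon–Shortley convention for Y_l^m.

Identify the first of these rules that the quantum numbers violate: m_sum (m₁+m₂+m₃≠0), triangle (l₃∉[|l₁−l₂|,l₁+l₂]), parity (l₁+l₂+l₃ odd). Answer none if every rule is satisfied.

none

Σmᵢ = 0  ✓
l₃∈[|l₁−l₂|,l₁+l₂]=[0,8], have l₃=4  ✓
Σlᵢ = 12 ⇒ even  ✓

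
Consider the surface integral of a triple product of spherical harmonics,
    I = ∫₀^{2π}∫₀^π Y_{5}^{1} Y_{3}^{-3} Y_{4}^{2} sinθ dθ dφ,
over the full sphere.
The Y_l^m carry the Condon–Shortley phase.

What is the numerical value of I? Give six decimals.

0.143662

Checks pass: Σm=0; 12 even; l₃=4∈[2,8].
(2·5+1)(2·3+1)(2·4+1) = 693
Δ: 4! 6! 2! / 13! → 1/180180
sum: t=1:−1/576 t=2:+1/144 t=3:−1/576 = 1/288
3j²(5 3 4; 0 0 0) = Δ·Π!·Σ² = 20/1001  (sign +1)
sum: t=0:+1/2304 = 1/2304
3j²(5 3 4; 1 -3 2) = Δ·Π!·Σ² = 75/4004  (sign +1)
combine: 4πI² = 693·20/1001·75/4004 = 3375/13013
take √, sign +1: I = 0.14366244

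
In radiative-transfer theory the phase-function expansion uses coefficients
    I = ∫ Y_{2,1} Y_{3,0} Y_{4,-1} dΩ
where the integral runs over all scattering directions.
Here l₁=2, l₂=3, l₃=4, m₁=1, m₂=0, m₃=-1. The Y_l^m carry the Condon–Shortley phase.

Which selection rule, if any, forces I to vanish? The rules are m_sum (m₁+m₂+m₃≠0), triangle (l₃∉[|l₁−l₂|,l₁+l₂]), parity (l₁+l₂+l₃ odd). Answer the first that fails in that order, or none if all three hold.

m₁+m₂+m₃ = 1 + 0 − 1 = 0  ✓
triangle: |2−3|=1 ≤ l₃=4 ≤ 2+3=5  ✓
parity: l₁+l₂+l₃ = 9 is odd  ✗

parity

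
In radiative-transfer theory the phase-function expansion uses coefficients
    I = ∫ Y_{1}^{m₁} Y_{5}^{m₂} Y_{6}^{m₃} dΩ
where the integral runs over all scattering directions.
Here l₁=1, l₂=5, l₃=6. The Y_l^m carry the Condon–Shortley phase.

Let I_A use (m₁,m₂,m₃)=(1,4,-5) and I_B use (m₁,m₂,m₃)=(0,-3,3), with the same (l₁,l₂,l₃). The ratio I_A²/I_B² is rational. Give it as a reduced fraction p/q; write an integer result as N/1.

Same 1,5,6: normalisation and zero-m 3j drop out of the ratio.
A: Δ: 0! 2! 10! / 13! → 1/858; sum: t=0:+1/725760 = 1/725760; 3j²(1 5 6; 1 4 -5) = Δ·Π!·Σ² = 5/78  (sign -1)
B: Δ: 0! 2! 10! / 13! → 1/858; sum: t=0:+1/80640 = 1/80640; 3j²(1 5 6; 0 -3 3) = Δ·Π!·Σ² = 9/286  (sign -1)
I_A²/I_B² = (5/78)/(9/286) = 55/27

55/27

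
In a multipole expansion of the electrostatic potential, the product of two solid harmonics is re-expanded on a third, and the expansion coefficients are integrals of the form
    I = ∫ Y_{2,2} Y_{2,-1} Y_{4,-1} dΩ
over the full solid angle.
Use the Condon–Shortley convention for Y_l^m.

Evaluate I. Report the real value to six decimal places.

Checks pass: Σm=0; 8 even; l₃=4∈[0,4].
(2·2+1)(2·2+1)(2·4+1) = 225
Δ: 0! 4! 4! / 9! → 1/630
sum: t=0:+1/16 = 1/16
3j²(2 2 4; 0 0 0) = Δ·Π!·Σ² = 2/35  (sign +1)
sum: t=0:+1/144 = 1/144
3j²(2 2 4; 2 -1 -1) = Δ·Π!·Σ² = 1/126  (sign -1)
combine: 4πI² = 225·2/35·1/126 = 5/49
take √, sign -1: I = -0.09011188

-0.090112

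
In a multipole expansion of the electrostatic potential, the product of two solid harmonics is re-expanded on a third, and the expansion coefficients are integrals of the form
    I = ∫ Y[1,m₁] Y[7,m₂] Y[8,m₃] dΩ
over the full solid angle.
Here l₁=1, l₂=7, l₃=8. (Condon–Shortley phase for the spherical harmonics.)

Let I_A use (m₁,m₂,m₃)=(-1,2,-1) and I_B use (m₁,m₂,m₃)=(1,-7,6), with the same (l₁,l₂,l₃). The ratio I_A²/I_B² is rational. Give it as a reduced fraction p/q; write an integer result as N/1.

21/1

l's match ⇒ only the (l;m) 3-j factors differ between A and B.
A: triangle coeff Δ(1,7,8) = 1/2040; Σ_t [0,0]: t=0:+1/87091200 = 1/87091200; (3j)²=7/680 [(1 7 8; -1 2 -1)], sign=-1
B: triangle coeff Δ(1,7,8) = 1/2040; Σ_t [0,0]: t=0:+1/174356582400 = 1/174356582400; (3j)²=1/2040 [(1 7 8; 1 -7 6)], sign=+1
I_A²/I_B² = (7/680)/(1/2040) = 21/1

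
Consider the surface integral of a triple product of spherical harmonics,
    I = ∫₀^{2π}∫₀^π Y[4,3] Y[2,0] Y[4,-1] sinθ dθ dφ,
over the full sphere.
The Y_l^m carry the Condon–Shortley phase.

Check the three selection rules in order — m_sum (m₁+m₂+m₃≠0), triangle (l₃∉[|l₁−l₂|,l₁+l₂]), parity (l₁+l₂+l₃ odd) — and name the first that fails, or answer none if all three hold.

m_sum

Σmᵢ = 2  ✗
l₃∈[|l₁−l₂|,l₁+l₂]=[2,6], have l₃=4
Σlᵢ = 10 ⇒ even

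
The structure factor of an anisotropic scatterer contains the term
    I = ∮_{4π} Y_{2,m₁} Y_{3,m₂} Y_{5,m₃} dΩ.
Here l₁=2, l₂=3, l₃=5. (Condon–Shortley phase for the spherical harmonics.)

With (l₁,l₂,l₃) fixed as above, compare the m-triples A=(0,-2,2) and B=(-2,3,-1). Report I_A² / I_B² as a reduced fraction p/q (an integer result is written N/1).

63/1

Shared (l₁,l₂,l₃)=(2,3,5): N and (l;000)² cancel in I_A²/I_B².
A: Δ = 0!·4!·6!/11! = 1/2310; Racah Σ t=0..0: t=0:+1/480 = 1/480; ⇒ 3j(2 3 5; 0 -2 2)² = 3/110, sgn -1
B: Δ = 0!·4!·6!/11! = 1/2310; Racah Σ t=0..0: t=0:+1/17280 = 1/17280; ⇒ 3j(2 3 5; -2 3 -1)² = 1/2310, sgn +1
I_A²/I_B² = (3/110)/(1/2310) = 63/1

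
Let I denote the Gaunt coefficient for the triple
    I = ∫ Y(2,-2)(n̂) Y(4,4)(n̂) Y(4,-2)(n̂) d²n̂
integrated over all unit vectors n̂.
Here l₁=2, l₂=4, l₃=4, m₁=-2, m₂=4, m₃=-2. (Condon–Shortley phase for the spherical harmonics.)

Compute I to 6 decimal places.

-0.106180

m-sum 0 ✓  L=10 even ✓  2≤4≤6 ✓
Π(2lᵢ+1) = 5×9×9 = 405
triangle coeff Δ(2,4,4) = 1/13860
Σ_t [0,2]: t=0:+1/192 t=1:−1/36 t=2:+1/192 = -5/288
(3j)²=20/693 [(2 4 4; 0 0 0)], sign=-1
Σ_t [2,2]: t=2:+1/2880 = 1/2880
(3j)²=2/165 [(2 4 4; -2 4 -2)], sign=+1
⇒ 4πI² = 120/847
I = (-1)√(120/847/(4π)) = -0.10618031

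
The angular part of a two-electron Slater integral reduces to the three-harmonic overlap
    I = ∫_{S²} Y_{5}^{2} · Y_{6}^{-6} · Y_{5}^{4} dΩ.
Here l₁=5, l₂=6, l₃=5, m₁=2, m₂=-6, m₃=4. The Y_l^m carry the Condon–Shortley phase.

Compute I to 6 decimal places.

m-sum 0 ✓  L=16 even ✓  1≤5≤11 ✓
Π(2lᵢ+1) = 11×13×11 = 1573
triangle coeff Δ(5,6,5) = 1/28588560
Σ_t [1,5]: t=1:−1/345600 t=2:+1/13824 t=3:−1/5184 t=4:+1/13824 t=5:−1/345600 = -7/129600
(3j)²=80/7293 [(5 6 5; 0 0 0)], sign=+1
Σ_t [0,0]: t=0:+1/3110400 = 1/3110400
(3j)²=21/1105 [(5 6 5; 2 -6 4)], sign=-1
⇒ 4πI² = 1232/3757
I = (-1)√(1232/3757/(4π)) = -0.16153991

-0.161540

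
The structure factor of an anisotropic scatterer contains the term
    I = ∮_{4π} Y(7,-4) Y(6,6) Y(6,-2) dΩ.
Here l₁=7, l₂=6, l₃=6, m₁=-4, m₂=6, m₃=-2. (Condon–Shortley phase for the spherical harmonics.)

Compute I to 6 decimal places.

0.000000

l₁+l₂+l₃=19 is odd: 3j(l;000)=0 ⇒ I=0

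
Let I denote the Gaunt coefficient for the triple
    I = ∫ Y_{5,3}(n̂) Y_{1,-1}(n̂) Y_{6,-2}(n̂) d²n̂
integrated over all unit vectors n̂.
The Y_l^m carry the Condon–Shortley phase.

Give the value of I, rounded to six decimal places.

0.100084

Checks pass: Σm=0; 12 even; l₃=6∈[4,6].
(2·5+1)(2·1+1)(2·6+1) = 429
Δ: 0! 10! 2! / 13! → 1/858
sum: t=0:+1/14400 = 1/14400
3j²(5 1 6; 0 0 0) = Δ·Π!·Σ² = 6/143  (sign +1)
sum: t=0:+1/161280 = 1/161280
3j²(5 1 6; 3 -1 -2) = Δ·Π!·Σ² = 1/143  (sign +1)
combine: 4πI² = 429·6/143·1/143 = 18/143
take √, sign +1: I = 0.10008369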